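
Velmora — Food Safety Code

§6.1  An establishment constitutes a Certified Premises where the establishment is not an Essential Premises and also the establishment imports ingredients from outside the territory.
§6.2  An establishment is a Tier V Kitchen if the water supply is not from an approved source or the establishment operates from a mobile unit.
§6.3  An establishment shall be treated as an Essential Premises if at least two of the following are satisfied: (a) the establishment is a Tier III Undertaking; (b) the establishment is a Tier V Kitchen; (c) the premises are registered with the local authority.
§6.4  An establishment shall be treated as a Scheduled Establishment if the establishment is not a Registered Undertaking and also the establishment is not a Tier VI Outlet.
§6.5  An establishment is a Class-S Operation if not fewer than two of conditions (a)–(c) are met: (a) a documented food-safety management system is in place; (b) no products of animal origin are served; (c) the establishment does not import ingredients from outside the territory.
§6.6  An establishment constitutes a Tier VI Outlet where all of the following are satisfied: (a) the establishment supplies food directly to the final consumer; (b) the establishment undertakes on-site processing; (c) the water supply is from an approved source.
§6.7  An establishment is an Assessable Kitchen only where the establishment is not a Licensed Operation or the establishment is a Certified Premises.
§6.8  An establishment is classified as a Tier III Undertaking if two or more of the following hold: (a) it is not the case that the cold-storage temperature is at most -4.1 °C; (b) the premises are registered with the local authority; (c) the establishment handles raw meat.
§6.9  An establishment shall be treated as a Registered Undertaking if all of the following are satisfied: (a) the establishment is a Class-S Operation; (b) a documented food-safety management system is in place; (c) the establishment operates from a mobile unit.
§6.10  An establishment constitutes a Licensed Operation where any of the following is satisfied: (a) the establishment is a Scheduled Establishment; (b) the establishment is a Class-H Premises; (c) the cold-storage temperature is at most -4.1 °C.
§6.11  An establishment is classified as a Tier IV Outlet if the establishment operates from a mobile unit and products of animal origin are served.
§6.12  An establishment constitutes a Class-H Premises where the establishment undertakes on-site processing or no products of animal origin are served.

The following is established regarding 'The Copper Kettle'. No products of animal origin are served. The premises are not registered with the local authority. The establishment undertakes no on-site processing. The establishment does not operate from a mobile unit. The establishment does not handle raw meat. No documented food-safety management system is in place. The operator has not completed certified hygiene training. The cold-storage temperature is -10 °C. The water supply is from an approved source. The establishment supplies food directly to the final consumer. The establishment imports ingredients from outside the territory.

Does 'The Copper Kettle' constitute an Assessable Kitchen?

Yes

Under §6.5: a documented food-safety management system is in place? no; no products of animal origin are served? yes; the establishment does not import ingredients from outside the territory? no — 1 of 3 hold (need ≥2) → not satisfied.
Under §6.9: Class-S Operation (§6.5)? no; and a documented food-safety management system is in place? no; and the establishment operates from a mobile unit? no. So the establishment is not a Registered Undertaking.
Under §6.6: the establishment supplies food directly to the final consumer? yes; and the establishment undertakes on-site processing? no; and the water supply is from an approved source? yes. So the establishment is not a Tier VI Outlet.
Under §6.4: not a Registered Undertaking (§6.9)? yes; and not a Tier VI Outlet (§6.6)? yes. So the establishment is a Scheduled Establishment.
Under §6.12: the establishment undertakes on-site processing? no; or no products of animal origin are served? yes. So the establishment is a Class-H Premises.
Under §6.10: Scheduled Establishment (§6.4)? yes; or Class-H Premises (§6.12)? yes; or cold-storage temperature: -10 °C ≤ -4.1 °C? yes. So the establishment is a Licensed Operation.
Under §6.8: cold-storage temperature: -10 °C ≤ -4.1 °C? yes, so negated condition no; the premises are registered with the local authority? no; the establishment handles raw meat? no — 0 of 3 hold (need ≥2) → not satisfied.
Under §6.2: the water supply is not from an approved source? no; or the establishment operates from a mobile unit? no. So the establishment is not a Tier V Kitchen.
Under §6.3: Tier III Undertaking (§6.8)? no; Tier V Kitchen (§6.2)? no; the premises are registered with the local authority? no — 0 of 3 hold (need ≥2) → not satisfied.
Under §6.1: not an Essential Premises (§6.3)? yes; and the establishment imports ingredients from outside the territory? yes. So the establishment is a Certified Premises.
Under §6.7: not a Licensed Operation (§6.10)? no; or Certified Premises (§6.1)? yes. So the establishment is an Assessable Kitchen.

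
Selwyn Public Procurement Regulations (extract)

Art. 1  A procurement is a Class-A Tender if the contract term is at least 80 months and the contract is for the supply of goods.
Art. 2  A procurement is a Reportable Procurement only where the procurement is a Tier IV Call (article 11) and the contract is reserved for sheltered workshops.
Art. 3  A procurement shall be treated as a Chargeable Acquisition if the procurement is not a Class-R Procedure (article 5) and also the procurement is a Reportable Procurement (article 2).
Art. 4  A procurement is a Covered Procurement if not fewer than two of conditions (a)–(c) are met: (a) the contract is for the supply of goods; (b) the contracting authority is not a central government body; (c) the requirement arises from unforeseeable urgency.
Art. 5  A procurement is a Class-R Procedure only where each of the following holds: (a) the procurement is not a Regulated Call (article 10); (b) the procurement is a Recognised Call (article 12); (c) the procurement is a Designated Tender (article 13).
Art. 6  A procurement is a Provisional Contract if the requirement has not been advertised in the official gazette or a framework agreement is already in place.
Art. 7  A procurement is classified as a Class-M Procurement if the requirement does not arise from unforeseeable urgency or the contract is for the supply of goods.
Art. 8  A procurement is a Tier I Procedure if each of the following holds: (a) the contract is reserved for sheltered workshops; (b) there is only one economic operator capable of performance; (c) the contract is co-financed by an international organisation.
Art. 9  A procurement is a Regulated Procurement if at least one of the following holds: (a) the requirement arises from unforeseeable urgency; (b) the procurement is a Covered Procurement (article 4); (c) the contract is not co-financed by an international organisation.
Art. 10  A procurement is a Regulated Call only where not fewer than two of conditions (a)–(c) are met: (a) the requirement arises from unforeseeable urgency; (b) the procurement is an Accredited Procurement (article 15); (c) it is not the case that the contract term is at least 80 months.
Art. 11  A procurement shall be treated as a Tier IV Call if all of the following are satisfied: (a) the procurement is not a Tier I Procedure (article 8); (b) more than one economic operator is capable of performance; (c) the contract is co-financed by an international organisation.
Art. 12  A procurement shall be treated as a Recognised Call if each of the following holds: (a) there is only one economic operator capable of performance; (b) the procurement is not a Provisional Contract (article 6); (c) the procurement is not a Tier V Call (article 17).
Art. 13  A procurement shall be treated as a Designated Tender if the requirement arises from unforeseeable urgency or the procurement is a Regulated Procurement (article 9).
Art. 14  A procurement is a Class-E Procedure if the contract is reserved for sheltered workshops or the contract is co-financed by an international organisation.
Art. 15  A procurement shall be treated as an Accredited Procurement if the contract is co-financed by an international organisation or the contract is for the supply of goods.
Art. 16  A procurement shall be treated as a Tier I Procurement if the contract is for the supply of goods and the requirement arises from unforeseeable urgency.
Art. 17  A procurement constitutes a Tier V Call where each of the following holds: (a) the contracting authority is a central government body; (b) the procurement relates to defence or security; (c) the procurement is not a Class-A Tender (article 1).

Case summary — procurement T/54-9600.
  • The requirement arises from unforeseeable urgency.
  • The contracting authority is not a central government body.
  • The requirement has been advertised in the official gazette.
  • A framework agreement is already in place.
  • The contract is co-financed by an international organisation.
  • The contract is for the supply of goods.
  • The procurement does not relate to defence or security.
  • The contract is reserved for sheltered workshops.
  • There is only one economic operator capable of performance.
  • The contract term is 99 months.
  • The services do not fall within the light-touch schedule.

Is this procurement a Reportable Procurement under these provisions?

No

article 8 — Tier I Procedure: [the contract is reserved for sheltered workshops? yes] AND [there is only one economic operator capable of performance? yes] AND [the contract is co-financed by an international organisation? yes] → satisfied.
article 11 — Tier IV Call: [not a Tier I Procedure (article 8)? no] AND [more than one economic operator is capable of performance? no] AND [the contract is co-financed by an international organisation? yes] → not satisfied.
article 2 — Reportable Procurement: [Tier IV Call (article 11)? no] AND [the contract is reserved for sheltered workshops? yes] → not satisfied.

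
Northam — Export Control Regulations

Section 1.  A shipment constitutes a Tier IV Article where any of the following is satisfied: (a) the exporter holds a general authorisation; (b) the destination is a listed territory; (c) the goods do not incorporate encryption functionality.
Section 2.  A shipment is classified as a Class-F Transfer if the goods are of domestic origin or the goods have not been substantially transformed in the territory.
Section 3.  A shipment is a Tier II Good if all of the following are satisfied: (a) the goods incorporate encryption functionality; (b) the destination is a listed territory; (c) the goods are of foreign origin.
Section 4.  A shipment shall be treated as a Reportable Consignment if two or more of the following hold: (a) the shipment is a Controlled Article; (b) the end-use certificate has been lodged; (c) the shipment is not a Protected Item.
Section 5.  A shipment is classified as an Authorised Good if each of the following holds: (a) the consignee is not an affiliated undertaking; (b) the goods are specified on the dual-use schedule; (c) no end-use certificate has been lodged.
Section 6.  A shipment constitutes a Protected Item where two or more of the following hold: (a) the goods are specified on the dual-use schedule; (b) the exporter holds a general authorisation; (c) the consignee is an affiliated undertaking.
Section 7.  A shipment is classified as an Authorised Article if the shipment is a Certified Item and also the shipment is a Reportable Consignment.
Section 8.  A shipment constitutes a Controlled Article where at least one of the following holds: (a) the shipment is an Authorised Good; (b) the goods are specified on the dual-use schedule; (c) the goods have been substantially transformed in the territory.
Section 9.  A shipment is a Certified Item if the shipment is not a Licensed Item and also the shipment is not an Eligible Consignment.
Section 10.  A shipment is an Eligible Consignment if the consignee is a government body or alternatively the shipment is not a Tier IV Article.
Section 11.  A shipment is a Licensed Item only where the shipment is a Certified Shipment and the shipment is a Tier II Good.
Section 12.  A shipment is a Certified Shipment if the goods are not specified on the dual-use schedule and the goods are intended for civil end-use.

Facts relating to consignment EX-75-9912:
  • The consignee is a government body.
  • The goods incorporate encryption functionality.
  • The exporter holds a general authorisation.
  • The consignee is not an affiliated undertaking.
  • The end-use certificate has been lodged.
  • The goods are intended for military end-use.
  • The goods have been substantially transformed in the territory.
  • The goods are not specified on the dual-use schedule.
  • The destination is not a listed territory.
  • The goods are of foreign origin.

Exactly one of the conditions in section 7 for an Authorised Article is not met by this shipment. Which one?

Under section 12: the goods are not specified on the dual-use schedule? yes; and the goods are intended for civil end-use? no. So the shipment is not a Certified Shipment.
Under section 3: the goods incorporate encryption functionality? yes; and the destination is a listed territory? no; and the goods are of foreign origin? yes. So the shipment is not a Tier II Good.
Under section 11: Certified Shipment (section 12)? no; and Tier II Good (section 3)? no. So the shipment is not a Licensed Item.
Under section 1: the exporter holds a general authorisation? yes; or the destination is a listed territory? no; or the goods do not incorporate encryption functionality? no. So the shipment is a Tier IV Article.
Under section 10: the consignee is a government body? yes; or not a Tier IV Article (section 1)? no. So the shipment is an Eligible Consignment.
Under section 9: not a Licensed Item (section 11)? yes; and not an Eligible Consignment (section 10)? no. So the shipment is not a Certified Item.
Under section 5: the consignee is not an affiliated undertaking? yes; and the goods are specified on the dual-use schedule? no; and no end-use certificate has been lodged? no. So the shipment is not an Authorised Good.
Under section 8: Authorised Good (section 5)? no; or the goods are specified on the dual-use schedule? no; or the goods have been substantially transformed in the territory? yes. So the shipment is a Controlled Article.
Under section 6: the goods are specified on the dual-use schedule? no; the exporter holds a general authorisation? yes; the consignee is an affiliated undertaking? no — 1 of 3 hold (need ≥2) → not satisfied.
Under section 4: Controlled Article (section 8)? yes; the end-use certificate has been lodged? yes; not a Protected Item (section 6)? yes — 3 of 3 hold (need ≥2) → satisfied.
Under section 7: Certified Item (section 9)? no; and Reportable Consignment (section 4)? yes. So the shipment is not an Authorised Article.

Certified Item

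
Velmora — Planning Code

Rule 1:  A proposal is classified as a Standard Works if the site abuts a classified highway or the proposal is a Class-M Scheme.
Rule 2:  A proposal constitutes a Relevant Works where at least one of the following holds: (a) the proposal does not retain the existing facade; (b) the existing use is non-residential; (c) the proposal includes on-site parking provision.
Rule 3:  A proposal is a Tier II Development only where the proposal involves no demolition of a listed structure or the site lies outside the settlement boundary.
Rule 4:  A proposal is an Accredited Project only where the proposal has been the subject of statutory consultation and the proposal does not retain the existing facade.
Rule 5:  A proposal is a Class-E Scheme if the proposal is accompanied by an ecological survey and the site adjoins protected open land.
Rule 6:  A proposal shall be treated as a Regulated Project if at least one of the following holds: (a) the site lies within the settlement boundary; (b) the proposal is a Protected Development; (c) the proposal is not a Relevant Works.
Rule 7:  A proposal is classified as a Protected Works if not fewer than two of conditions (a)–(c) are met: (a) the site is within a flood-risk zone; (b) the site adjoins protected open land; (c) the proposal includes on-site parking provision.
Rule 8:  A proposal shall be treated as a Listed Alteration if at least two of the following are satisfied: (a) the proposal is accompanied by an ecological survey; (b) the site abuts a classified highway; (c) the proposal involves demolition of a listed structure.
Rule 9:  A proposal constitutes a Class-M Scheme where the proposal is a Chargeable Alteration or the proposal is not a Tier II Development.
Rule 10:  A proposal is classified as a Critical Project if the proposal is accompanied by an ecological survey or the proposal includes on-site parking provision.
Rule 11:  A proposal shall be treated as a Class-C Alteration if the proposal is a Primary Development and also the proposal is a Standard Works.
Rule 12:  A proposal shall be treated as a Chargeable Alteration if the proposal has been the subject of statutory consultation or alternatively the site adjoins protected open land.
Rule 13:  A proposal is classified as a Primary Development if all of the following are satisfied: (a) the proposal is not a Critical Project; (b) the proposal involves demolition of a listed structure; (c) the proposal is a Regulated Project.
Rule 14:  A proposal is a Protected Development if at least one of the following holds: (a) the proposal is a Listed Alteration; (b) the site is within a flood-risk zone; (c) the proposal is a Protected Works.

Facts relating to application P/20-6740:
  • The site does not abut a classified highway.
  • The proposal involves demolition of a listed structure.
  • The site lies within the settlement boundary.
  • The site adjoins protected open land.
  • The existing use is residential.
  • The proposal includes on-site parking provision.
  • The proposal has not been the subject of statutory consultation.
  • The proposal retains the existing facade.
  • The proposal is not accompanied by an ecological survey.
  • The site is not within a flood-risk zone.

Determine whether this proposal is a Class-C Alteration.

No

rule 10 — Critical Project: [the proposal is accompanied by an ecological survey? no] OR [the proposal includes on-site parking provision? yes] → satisfied.
rule 8 — Listed Alteration: the proposal is accompanied by an ecological survey? no; the site abuts a classified highway? no; the proposal involves demolition of a listed structure? yes — 1 of 3 hold (need ≥2) → not satisfied.
rule 7 — Protected Works: the site is within a flood-risk zone? no; the site adjoins protected open land? yes; the proposal includes on-site parking provision? yes — 2 of 3 hold (need ≥2) → satisfied.
rule 14 — Protected Development: [Listed Alteration (rule 8)? no] OR [the site is within a flood-risk zone? no] OR [Protected Works (rule 7)? yes] → satisfied.
rule 2 — Relevant Works: [the proposal does not retain the existing facade? no] OR [the existing use is non-residential? no] OR [the proposal includes on-site parking provision? yes] → satisfied.
rule 6 — Regulated Project: [the site lies within the settlement boundary? yes] OR [Protected Development (rule 14)? yes] OR [not a Relevant Works (rule 2)? no] → satisfied.
rule 13 — Primary Development: [not a Critical Project (rule 10)? no] AND [the proposal involves demolition of a listed structure? yes] AND [Regulated Project (rule 6)? yes] → not satisfied.
rule 12 — Chargeable Alteration: [the proposal has been the subject of statutory consultation? no] OR [the site adjoins protected open land? yes] → satisfied.
rule 3 — Tier II Development: [the proposal involves no demolition of a listed structure? no] OR [the site lies outside the settlement boundary? no] → not satisfied.
rule 9 — Class-M Scheme: [Chargeable Alteration (rule 12)? yes] OR [not a Tier II Development (rule 3)? yes] → satisfied.
rule 1 — Standard Works: [the site abuts a classified highway? no] OR [Class-M Scheme (rule 9)? yes] → satisfied.
rule 11 — Class-C Alteration: [Primary Development (rule 13)? no] AND [Standard Works (rule 1)? yes] → not satisfied.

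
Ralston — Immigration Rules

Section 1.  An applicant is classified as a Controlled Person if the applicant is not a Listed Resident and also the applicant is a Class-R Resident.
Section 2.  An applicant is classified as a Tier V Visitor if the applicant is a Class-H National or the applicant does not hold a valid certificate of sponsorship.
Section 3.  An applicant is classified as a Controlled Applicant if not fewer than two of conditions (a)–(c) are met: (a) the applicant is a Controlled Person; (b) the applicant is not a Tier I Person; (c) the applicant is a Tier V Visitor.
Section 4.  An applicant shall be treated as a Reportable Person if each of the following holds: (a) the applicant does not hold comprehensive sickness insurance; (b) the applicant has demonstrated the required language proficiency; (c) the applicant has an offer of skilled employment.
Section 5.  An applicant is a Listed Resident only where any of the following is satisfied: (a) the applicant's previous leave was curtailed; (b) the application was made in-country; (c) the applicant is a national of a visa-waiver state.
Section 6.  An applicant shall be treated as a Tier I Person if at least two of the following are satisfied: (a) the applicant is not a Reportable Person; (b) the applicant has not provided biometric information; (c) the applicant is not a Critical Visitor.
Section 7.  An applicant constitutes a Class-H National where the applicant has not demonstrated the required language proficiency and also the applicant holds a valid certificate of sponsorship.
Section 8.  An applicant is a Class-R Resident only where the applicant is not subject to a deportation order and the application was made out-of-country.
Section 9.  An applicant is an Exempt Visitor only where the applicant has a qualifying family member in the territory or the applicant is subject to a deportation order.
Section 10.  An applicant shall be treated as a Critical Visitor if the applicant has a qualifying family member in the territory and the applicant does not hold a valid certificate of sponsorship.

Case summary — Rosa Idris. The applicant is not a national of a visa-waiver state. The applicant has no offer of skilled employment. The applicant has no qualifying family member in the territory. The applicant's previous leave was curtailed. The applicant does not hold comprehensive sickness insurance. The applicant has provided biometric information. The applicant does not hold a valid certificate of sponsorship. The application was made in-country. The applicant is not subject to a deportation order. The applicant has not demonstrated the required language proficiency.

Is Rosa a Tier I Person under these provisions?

section 4 — Reportable Person: [the applicant does not hold comprehensive sickness insurance? yes] AND [the applicant has demonstrated the required language proficiency? no] AND [the applicant has an offer of skilled employment? no] → not satisfied.
section 10 — Critical Visitor: [the applicant has a qualifying family member in the territory? no] AND [the applicant does not hold a valid certificate of sponsorship? yes] → not satisfied.
section 6 — Tier I Person: not a Reportable Person (section 4)? yes; the applicant has not provided biometric information? no; not a Critical Visitor (section 10)? yes — 2 of 3 hold (need ≥2) → satisfied.

Yes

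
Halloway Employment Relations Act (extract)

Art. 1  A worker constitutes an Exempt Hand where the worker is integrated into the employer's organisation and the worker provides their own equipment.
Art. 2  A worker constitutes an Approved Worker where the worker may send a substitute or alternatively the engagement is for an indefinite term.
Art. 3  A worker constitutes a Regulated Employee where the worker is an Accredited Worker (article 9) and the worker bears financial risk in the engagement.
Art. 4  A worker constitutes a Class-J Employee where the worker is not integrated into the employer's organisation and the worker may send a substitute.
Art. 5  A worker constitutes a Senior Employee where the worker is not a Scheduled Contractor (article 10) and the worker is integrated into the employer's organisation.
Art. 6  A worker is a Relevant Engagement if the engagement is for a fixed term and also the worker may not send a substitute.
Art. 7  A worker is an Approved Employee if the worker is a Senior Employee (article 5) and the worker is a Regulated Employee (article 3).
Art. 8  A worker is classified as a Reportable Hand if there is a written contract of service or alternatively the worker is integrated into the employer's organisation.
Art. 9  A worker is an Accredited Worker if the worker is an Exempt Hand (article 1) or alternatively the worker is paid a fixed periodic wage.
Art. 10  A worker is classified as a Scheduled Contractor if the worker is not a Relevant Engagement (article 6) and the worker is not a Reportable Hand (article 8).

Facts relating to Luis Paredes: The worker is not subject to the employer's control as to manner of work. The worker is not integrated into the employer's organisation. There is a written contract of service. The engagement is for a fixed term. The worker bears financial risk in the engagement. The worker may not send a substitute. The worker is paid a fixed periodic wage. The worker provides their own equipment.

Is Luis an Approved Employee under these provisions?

No

Under article 6: the engagement is for a fixed term? yes; and the worker may not send a substitute? yes. So the worker is a Relevant Engagement.
Under article 8: there is a written contract of service? yes; or the worker is integrated into the employer's organisation? no. So the worker is a Reportable Hand.
Under article 10: not a Relevant Engagement (article 6)? no; and not a Reportable Hand (article 8)? no. So the worker is not a Scheduled Contractor.
Under article 5: not a Scheduled Contractor (article 10)? yes; and the worker is integrated into the employer's organisation? no. So the worker is not a Senior Employee.
Under article 1: the worker is integrated into the employer's organisation? no; and the worker provides their own equipment? yes. So the worker is not an Exempt Hand.
Under article 9: Exempt Hand (article 1)? no; or the worker is paid a fixed periodic wage? yes. So the worker is an Accredited Worker.
Under article 3: Accredited Worker (article 9)? yes; and the worker bears financial risk in the engagement? yes. So the worker is a Regulated Employee.
Under article 7: Senior Employee (article 5)? no; and Regulated Employee (article 3)? yes. So the worker is not an Approved Employee.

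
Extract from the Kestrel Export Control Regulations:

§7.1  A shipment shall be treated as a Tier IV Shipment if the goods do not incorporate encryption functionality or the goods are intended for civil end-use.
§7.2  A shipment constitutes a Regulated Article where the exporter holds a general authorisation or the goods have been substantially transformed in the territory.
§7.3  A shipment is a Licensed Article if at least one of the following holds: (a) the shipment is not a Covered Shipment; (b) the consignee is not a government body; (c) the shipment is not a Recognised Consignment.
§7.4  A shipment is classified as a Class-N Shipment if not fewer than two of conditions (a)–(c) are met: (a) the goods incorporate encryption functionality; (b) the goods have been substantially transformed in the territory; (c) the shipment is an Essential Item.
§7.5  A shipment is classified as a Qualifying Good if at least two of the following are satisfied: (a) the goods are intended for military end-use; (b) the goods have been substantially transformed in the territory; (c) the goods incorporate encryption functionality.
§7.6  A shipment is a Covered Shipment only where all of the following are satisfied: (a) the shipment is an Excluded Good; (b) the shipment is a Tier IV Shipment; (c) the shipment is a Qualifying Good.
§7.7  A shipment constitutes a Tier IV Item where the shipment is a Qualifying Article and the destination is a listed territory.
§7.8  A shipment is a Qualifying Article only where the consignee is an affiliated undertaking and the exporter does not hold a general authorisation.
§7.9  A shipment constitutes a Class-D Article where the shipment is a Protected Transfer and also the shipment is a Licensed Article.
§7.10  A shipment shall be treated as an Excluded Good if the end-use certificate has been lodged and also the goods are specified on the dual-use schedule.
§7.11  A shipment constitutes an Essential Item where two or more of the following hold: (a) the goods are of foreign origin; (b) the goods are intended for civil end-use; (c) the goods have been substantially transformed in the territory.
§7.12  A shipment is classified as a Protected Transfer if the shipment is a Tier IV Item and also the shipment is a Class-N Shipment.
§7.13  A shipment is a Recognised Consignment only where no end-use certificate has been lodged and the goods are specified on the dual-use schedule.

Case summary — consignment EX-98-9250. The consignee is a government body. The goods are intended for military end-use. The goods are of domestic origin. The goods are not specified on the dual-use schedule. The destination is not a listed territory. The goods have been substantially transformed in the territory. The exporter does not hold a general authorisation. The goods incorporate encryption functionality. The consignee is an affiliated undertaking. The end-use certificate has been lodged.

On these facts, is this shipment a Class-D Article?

No

§7.8 — Qualifying Article: [the consignee is an affiliated undertaking? yes] AND [the exporter does not hold a general authorisation? yes] → satisfied.
§7.7 — Tier IV Item: [Qualifying Article (§7.8)? yes] AND [the destination is a listed territory? no] → not satisfied.
§7.11 — Essential Item: the goods are of foreign origin? no; the goods are intended for civil end-use? no; the goods have been substantially transformed in the territory? yes — 1 of 3 hold (need ≥2) → not satisfied.
§7.4 — Class-N Shipment: the goods incorporate encryption functionality? yes; the goods have been substantially transformed in the territory? yes; Essential Item (§7.11)? no — 2 of 3 hold (need ≥2) → satisfied.
§7.12 — Protected Transfer: [Tier IV Item (§7.7)? no] AND [Class-N Shipment (§7.4)? yes] → not satisfied.
§7.10 — Excluded Good: [the end-use certificate has been lodged? yes] AND [the goods are specified on the dual-use schedule? no] → not satisfied.
§7.1 — Tier IV Shipment: [the goods do not incorporate encryption functionality? no] OR [the goods are intended for civil end-use? no] → not satisfied.
§7.5 — Qualifying Good: the goods are intended for military end-use? yes; the goods have been substantially transformed in the territory? yes; the goods incorporate encryption functionality? yes — 3 of 3 hold (need ≥2) → satisfied.
§7.6 — Covered Shipment: [Excluded Good (§7.10)? no] AND [Tier IV Shipment (§7.1)? no] AND [Qualifying Good (§7.5)? yes] → not satisfied.
§7.13 — Recognised Consignment: [no end-use certificate has been lodged? no] AND [the goods are specified on the dual-use schedule? no] → not satisfied.
§7.3 — Licensed Article: [not a Covered Shipment (§7.6)? yes] OR [the consignee is not a government body? no] OR [not a Recognised Consignment (§7.13)? yes] → satisfied.
§7.9 — Class-D Article: [Protected Transfer (§7.12)? no] AND [Licensed Article (§7.3)? yes] → not satisfied.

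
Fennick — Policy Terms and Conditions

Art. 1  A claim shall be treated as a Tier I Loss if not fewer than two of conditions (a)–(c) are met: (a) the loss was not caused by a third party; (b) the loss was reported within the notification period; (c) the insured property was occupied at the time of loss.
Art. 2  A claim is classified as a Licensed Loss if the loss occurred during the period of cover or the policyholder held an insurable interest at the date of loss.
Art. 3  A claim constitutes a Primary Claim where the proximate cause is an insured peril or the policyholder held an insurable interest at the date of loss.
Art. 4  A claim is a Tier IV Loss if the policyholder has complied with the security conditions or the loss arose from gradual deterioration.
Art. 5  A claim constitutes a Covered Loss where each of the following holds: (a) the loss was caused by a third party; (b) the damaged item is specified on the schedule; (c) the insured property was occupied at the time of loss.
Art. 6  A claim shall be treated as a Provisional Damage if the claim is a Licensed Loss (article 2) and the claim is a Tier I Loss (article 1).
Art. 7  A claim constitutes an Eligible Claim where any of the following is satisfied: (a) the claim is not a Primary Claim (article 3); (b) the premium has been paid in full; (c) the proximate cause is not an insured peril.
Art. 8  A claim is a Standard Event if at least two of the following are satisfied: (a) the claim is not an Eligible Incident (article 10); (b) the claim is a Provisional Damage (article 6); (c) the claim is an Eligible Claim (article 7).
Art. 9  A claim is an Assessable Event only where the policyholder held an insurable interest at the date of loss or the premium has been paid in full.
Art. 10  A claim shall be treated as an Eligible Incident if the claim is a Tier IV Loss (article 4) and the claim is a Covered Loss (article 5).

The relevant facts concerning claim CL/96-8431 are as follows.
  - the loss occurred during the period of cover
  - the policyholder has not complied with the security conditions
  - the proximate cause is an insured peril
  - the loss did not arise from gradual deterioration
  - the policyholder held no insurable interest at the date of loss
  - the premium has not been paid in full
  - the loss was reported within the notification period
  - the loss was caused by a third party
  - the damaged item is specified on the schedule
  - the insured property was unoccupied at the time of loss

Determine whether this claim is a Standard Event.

article 4 — Tier IV Loss: [the policyholder has complied with the security conditions? no] OR [the loss arose from gradual deterioration? no] → not satisfied.
article 5 — Covered Loss: [the loss was caused by a third party? yes] AND [the damaged item is specified on the schedule? yes] AND [the insured property was occupied at the time of loss? no] → not satisfied.
article 10 — Eligible Incident: [Tier IV Loss (article 4)? no] AND [Covered Loss (article 5)? no] → not satisfied.
article 2 — Licensed Loss: [the loss occurred during the period of cover? yes] OR [the policyholder held an insurable interest at the date of loss? no] → satisfied.
article 1 — Tier I Loss: the loss was not caused by a third party? no; the loss was reported within the notification period? yes; the insured property was occupied at the time of loss? no — 1 of 3 hold (need ≥2) → not satisfied.
article 6 — Provisional Damage: [Licensed Loss (article 2)? yes] AND [Tier I Loss (article 1)? no] → not satisfied.
article 3 — Primary Claim: [the proximate cause is an insured peril? yes] OR [the policyholder held an insurable interest at the date of loss? no] → satisfied.
article 7 — Eligible Claim: [not a Primary Claim (article 3)? no] OR [the premium has been paid in full? no] OR [the proximate cause is not an insured peril? no] → not satisfied.
article 8 — Standard Event: not an Eligible Incident (article 10)? yes; Provisional Damage (article 6)? no; Eligible Claim (article 7)? no — 1 of 3 hold (need ≥2) → not satisfied.

No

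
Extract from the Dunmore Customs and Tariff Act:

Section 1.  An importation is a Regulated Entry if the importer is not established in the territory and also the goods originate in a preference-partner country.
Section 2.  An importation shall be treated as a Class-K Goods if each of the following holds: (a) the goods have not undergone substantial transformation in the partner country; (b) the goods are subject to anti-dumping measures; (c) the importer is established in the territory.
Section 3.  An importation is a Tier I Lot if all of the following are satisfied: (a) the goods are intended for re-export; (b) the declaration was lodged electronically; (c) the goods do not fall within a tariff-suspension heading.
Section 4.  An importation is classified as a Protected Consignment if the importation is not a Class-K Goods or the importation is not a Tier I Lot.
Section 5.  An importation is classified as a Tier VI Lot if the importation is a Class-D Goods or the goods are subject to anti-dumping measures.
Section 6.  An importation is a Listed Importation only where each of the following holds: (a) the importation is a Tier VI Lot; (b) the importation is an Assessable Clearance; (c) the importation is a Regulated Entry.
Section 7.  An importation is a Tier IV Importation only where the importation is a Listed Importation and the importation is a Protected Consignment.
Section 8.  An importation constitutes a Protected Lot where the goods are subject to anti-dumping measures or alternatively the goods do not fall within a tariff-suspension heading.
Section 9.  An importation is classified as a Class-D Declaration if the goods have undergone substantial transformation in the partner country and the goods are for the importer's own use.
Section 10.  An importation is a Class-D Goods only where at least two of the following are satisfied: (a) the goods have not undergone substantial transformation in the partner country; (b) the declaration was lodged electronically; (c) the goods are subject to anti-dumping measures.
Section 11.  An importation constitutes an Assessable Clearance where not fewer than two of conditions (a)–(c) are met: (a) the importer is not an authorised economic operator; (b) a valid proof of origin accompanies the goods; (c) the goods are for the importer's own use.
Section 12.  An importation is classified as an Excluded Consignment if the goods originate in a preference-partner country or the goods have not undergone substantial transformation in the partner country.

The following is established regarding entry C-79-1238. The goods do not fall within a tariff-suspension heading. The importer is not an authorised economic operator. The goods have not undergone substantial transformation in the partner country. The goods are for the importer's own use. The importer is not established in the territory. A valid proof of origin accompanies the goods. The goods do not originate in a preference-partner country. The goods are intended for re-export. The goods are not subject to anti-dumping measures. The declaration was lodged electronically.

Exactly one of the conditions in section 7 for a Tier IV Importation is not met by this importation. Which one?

section 10 — Class-D Goods: the goods have not undergone substantial transformation in the partner country? yes; the declaration was lodged electronically? yes; the goods are subject to anti-dumping measures? no — 2 of 3 hold (need ≥2) → satisfied.
section 5 — Tier VI Lot: [Class-D Goods (section 10)? yes] OR [the goods are subject to anti-dumping measures? no] → satisfied.
section 11 — Assessable Clearance: the importer is not an authorised economic operator? yes; a valid proof of origin accompanies the goods? yes; the goods are for the importer's own use? yes — 3 of 3 hold (need ≥2) → satisfied.
section 1 — Regulated Entry: [the importer is not established in the territory? yes] AND [the goods originate in a preference-partner country? no] → not satisfied.
section 6 — Listed Importation: [Tier VI Lot (section 5)? yes] AND [Assessable Clearance (section 11)? yes] AND [Regulated Entry (section 1)? no] → not satisfied.
section 2 — Class-K Goods: [the goods have not undergone substantial transformation in the partner country? yes] AND [the goods are subject to anti-dumping measures? no] AND [the importer is established in the territory? no] → not satisfied.
section 3 — Tier I Lot: [the goods are intended for re-export? yes] AND [the declaration was lodged electronically? yes] AND [the goods do not fall within a tariff-suspension heading? yes] → satisfied.
section 4 — Protected Consignment: [not a Class-K Goods (section 2)? yes] OR [not a Tier I Lot (section 3)? no] → satisfied.
section 7 — Tier IV Importation: [Listed Importation (section 6)? no] AND [Protected Consignment (section 4)? yes] → not satisfied.

Listed Importation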